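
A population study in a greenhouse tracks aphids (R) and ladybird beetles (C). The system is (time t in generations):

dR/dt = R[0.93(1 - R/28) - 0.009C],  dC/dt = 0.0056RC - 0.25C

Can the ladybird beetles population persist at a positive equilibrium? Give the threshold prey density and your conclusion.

Threshold R = 44.6; K < 44.6, so no, the predator goes extinct.

The predator equation gives dC/dt > 0 only when R > 0.25/0.0056 = 44.6.
Without the predator, R → K = 28. Since 28 < 44.6, the predator cannot invade.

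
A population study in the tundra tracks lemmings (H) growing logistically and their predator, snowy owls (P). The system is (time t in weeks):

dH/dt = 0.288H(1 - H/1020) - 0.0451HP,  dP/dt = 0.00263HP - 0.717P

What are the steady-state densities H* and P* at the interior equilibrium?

From dP/dt = 0 with P > 0: 0.00263H* = 0.717, so H* = 273.
Substitute into dH/dt = 0: 0.288(1 - 273/1020) = 0.0451P*.
The bracket is 0.733, giving P* = 0.211/0.0451 = 4.68.

H* ≈ 273, P* ≈ 4.68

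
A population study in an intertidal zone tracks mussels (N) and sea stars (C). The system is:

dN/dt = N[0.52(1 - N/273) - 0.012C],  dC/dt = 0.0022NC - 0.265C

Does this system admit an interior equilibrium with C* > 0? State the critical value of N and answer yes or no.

The predator equation gives dC/dt > 0 only when N > 0.265/0.0022 = 120.
Without the predator, N → K = 273. Since 273 > 120, the predator can invade and persist.

Threshold N = 120; K > 120, so yes, the predator persists.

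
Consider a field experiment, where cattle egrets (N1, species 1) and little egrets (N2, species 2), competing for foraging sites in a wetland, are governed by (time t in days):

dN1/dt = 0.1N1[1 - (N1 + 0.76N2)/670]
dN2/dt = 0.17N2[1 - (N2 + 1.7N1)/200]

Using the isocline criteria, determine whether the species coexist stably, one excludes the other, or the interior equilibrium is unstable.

Compare the nullcline intercepts: K1/α12 = 670/0.76 = 882 > K2 = 200; K2/α21 = 200/1.7 = 118 < K1 = 670.
Since the inequalities point opposite ways, species 1 can invade but species 2 cannot.

species 1 excludes species 2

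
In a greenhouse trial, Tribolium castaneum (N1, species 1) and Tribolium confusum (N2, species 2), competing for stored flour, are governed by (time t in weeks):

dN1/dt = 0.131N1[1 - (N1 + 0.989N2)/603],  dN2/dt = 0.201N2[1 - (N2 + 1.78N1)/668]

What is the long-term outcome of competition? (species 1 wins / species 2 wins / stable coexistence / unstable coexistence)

Compare the nullcline intercepts: K1/α12 = 603/0.989 = 610 < K2 = 668; K2/α21 = 668/1.78 = 375 < K1 = 603.
Since both are reversed, neither can invade when rare; the interior point is a saddle.

unstable coexistence (outcome depends on initial conditions)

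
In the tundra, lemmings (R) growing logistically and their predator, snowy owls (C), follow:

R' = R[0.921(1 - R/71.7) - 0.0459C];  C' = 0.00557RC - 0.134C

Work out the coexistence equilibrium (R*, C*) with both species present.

From dC/dt = 0 with C > 0: 0.00557R* = 0.134, so R* = 24.1.
Substitute into dR/dt = 0: 0.921(1 - 24.1/71.7) = 0.0459C*.
The bracket is 0.664, giving C* = 0.612/0.0459 = 13.3.

R* ≈ 24.1, C* ≈ 13.3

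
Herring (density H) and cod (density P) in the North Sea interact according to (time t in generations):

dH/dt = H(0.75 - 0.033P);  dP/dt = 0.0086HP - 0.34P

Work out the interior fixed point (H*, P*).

H* ≈ 39.5, P* ≈ 22.7

Set dP/dt = 0 with P > 0: 0.0086H - 0.34 = 0, so H* = 0.34/0.0086 = 39.5.
Set dH/dt = 0 with H > 0: 0.75 - 0.033P = 0, so P* = 0.75/0.033 = 22.7.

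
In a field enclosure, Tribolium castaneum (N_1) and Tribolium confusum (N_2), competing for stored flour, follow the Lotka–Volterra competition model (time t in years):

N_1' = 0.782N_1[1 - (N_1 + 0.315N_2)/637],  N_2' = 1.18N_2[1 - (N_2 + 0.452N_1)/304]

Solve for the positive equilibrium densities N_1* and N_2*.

Setting both brackets to zero gives the nullclines N_1 + 0.315N_2 = 637 and 0.452N_1 + N_2 = 304.
Substituting N_2 = 304 - 0.452N_1 into the first: N_1(1 - 0.315·0.452) = 637 - 0.315·304.
So N_1* = 541/0.858 = 631, and then N_2* = 304 - 0.452·631 = 18.7.

N_1* ≈ 631, N_2* ≈ 18.7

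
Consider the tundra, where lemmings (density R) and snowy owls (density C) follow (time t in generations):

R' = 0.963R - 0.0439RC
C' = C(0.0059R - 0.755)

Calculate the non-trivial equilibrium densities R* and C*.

R* ≈ 128, C* ≈ 21.9

Set dC/dt = 0 with C > 0: 0.0059R - 0.755 = 0, so R* = 0.755/0.0059 = 128.
Set dR/dt = 0 with R > 0: 0.963 - 0.0439C = 0, so C* = 0.963/0.0439 = 21.9.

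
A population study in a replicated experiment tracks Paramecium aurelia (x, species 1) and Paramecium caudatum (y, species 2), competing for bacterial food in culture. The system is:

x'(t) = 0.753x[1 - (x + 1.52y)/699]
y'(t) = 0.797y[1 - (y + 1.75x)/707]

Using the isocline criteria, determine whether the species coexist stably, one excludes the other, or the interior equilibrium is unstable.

Compare the nullcline intercepts: K1/α12 = 699/1.52 = 460 < K2 = 707; K2/α21 = 707/1.75 = 404 < K1 = 699.
Since both are reversed, neither can invade when rare; the interior point is a saddle.

unstable coexistence (outcome depends on initial conditions)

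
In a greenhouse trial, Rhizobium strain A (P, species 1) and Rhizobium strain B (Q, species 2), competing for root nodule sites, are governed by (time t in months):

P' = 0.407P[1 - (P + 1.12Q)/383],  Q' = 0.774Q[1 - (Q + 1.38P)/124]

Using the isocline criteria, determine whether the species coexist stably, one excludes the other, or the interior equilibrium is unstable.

Compare the nullcline intercepts: K1/α12 = 383/1.12 = 342 > K2 = 124; K2/α21 = 124/1.38 = 89.9 < K1 = 383.
Since the inequalities point opposite ways, species 1 can invade but species 2 cannot.

species 1 excludes species 2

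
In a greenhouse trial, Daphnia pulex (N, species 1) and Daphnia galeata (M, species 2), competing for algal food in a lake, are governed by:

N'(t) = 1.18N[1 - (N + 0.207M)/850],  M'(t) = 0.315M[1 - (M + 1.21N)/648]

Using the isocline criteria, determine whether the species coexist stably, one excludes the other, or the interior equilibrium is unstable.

Compare the nullcline intercepts: K1/α12 = 850/0.207 = 4110 > K2 = 648; K2/α21 = 648/1.21 = 536 < K1 = 850.
Since the inequalities point opposite ways, species 1 can invade but species 2 cannot.

species 1 excludes species 2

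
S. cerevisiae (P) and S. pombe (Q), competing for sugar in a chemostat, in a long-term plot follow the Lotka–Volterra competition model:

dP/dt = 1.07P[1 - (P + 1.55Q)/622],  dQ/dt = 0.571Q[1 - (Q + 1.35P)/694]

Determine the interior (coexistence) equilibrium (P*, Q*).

P* ≈ 415, Q* ≈ 133

Setting both brackets to zero gives the nullclines P + 1.55Q = 622 and 1.35P + Q = 694.
Substituting Q = 694 - 1.35P into the first: P(1 - 1.55·1.35) = 622 - 1.55·694.
So P* = -454/-1.09 = 415, and then Q* = 694 - 1.35·415 = 133.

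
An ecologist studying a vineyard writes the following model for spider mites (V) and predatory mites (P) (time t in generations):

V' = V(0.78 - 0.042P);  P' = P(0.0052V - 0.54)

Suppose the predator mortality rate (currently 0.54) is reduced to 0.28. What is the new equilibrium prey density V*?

At the interior fixed point, setting dP/dt = 0 with P > 0 fixes V* = (predator death rate)/(VP coefficient) — independent of the other coefficients.
With the change, V* = 0.28/0.0052 = 53.8; it falls from 104.

V* ≈ 53.8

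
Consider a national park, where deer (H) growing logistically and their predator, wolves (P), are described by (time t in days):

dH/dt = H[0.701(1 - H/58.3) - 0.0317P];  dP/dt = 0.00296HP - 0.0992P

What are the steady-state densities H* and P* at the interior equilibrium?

H* ≈ 33.5, P* ≈ 9.4

From dP/dt = 0 with P > 0: 0.00296H* = 0.0992, so H* = 33.5.
Substitute into dH/dt = 0: 0.701(1 - 33.5/58.3) = 0.0317P*.
The bracket is 0.425, giving P* = 0.298/0.0317 = 9.4.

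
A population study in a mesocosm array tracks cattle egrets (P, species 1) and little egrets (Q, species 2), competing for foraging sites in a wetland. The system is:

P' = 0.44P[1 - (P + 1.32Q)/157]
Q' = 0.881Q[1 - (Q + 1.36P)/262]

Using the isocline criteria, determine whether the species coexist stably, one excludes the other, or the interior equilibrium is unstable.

species 2 excludes species 1

Compare the nullcline intercepts: K1/α12 = 157/1.32 = 119 < K2 = 262; K2/α21 = 262/1.36 = 193 > K1 = 157.
Since the inequalities point opposite ways, species 2 can invade but species 1 cannot.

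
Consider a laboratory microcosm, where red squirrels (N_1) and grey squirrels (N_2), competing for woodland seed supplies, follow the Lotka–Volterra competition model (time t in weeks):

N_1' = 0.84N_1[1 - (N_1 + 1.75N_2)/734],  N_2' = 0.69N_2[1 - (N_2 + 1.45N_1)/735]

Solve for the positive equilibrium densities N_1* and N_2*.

N_1* ≈ 359, N_2* ≈ 214

Setting both brackets to zero gives the nullclines N_1 + 1.75N_2 = 734 and 1.45N_1 + N_2 = 735.
Substituting N_2 = 735 - 1.45N_1 into the first: N_1(1 - 1.75·1.45) = 734 - 1.75·735.
So N_1* = -552/-1.54 = 359, and then N_2* = 735 - 1.45·359 = 214.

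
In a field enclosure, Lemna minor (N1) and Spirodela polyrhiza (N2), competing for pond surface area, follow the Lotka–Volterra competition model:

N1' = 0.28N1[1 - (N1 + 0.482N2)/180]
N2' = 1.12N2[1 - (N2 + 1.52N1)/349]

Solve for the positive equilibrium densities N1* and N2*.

Setting both brackets to zero gives the nullclines N1 + 0.482N2 = 180 and 1.52N1 + N2 = 349.
Substituting N2 = 349 - 1.52N1 into the first: N1(1 - 0.482·1.52) = 180 - 0.482·349.
So N1* = 11.8/0.267 = 44.1, and then N2* = 349 - 1.52·44.1 = 282.

N1* ≈ 44.1, N2* ≈ 282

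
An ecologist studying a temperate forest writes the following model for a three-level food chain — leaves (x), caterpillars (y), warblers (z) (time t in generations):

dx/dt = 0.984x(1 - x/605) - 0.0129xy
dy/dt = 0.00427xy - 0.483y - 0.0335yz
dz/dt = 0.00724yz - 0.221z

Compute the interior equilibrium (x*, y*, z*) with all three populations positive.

From dz/dt = 0: 0.00724y* = 0.221, so y* = 30.5.
From dx/dt = 0: 0.984(1 - x*/605) = 0.0129·30.5, giving x* = 605·(1 - 0.4) = 363.
From dy/dt = 0: 0.00427·363 - 0.483 = 0.0335z*, so z* = 1.07/0.0335 = 31.8.

x* ≈ 363, y* ≈ 30.5, z* ≈ 31.8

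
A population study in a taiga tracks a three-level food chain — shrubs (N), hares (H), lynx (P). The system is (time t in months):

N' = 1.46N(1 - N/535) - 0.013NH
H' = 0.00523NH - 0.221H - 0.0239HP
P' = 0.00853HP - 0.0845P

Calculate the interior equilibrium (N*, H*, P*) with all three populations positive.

From dP/dt = 0: 0.00853H* = 0.0845, so H* = 9.91.
From dN/dt = 0: 1.46(1 - N*/535) = 0.013·9.91, giving N* = 535·(1 - 0.0882) = 488.
From dH/dt = 0: 0.00523·488 - 0.221 = 0.0239P*, so P* = 2.33/0.0239 = 97.5.

N* ≈ 488, H* ≈ 9.91, P* ≈ 97.5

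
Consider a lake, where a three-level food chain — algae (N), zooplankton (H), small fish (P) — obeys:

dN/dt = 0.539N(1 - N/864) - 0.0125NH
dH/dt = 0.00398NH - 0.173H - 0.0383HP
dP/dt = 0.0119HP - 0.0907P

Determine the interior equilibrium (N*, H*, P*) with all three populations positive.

N* ≈ 711, H* ≈ 7.62, P* ≈ 69.4

From dP/dt = 0: 0.0119H* = 0.0907, so H* = 7.62.
From dN/dt = 0: 0.539(1 - N*/864) = 0.0125·7.62, giving N* = 864·(1 - 0.177) = 711.
From dH/dt = 0: 0.00398·711 - 0.173 = 0.0383P*, so P* = 2.66/0.0383 = 69.4.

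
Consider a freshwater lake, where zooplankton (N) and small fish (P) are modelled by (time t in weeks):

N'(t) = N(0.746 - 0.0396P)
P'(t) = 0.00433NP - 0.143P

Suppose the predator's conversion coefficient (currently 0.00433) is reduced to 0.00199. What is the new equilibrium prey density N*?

N* ≈ 71.9

At the interior fixed point, setting dP/dt = 0 with P > 0 fixes N* = (predator death rate)/(NP coefficient) — independent of the other coefficients.
With the change, N* = 0.143/0.00199 = 71.9; it rises from 33.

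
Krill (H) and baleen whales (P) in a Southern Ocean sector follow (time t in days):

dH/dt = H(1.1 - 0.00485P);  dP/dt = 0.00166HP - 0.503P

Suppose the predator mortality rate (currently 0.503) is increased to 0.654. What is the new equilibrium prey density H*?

At the interior fixed point, setting dP/dt = 0 with P > 0 fixes H* = (predator death rate)/(HP coefficient) — independent of the other coefficients.
With the change, H* = 0.654/0.00166 = 394; it rises from 303.

H* ≈ 394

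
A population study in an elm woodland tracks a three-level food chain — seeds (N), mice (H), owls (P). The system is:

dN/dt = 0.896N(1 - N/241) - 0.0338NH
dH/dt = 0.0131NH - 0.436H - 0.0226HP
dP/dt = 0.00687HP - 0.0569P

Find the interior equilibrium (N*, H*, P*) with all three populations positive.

From dP/dt = 0: 0.00687H* = 0.0569, so H* = 8.28.
From dN/dt = 0: 0.896(1 - N*/241) = 0.0338·8.28, giving N* = 241·(1 - 0.312) = 166.
From dH/dt = 0: 0.0131·166 - 0.436 = 0.0226P*, so P* = 1.73/0.0226 = 76.8.

N* ≈ 166, H* ≈ 8.28, P* ≈ 76.8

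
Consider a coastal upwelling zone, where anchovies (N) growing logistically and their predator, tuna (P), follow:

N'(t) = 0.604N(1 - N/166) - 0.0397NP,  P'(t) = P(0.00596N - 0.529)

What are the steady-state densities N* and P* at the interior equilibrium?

From dP/dt = 0 with P > 0: 0.00596N* = 0.529, so N* = 88.8.
Substitute into dN/dt = 0: 0.604(1 - 88.8/166) = 0.0397P*.
The bracket is 0.465, giving P* = 0.281/0.0397 = 7.08.

N* ≈ 88.8, P* ≈ 7.08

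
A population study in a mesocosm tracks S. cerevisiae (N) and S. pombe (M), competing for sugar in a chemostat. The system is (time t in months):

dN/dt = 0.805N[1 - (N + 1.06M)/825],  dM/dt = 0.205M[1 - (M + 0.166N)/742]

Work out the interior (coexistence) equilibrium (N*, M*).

Setting both brackets to zero gives the nullclines N + 1.06M = 825 and 0.166N + M = 742.
Substituting M = 742 - 0.166N into the first: N(1 - 1.06·0.166) = 825 - 1.06·742.
So N* = 38.5/0.824 = 46.7, and then M* = 742 - 0.166·46.7 = 734.

N* ≈ 46.7, M* ≈ 734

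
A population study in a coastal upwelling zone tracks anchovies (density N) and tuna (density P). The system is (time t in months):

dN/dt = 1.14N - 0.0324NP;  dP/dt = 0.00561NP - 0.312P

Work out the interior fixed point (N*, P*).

Set dP/dt = 0 with P > 0: 0.00561N - 0.312 = 0, so N* = 0.312/0.00561 = 55.6.
Set dN/dt = 0 with N > 0: 1.14 - 0.0324P = 0, so P* = 1.14/0.0324 = 35.2.

N* ≈ 55.6, P* ≈ 35.2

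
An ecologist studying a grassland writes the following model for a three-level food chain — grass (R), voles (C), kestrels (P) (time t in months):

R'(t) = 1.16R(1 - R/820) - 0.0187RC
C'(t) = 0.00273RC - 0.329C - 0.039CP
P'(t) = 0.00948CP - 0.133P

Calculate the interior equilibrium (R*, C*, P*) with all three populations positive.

From dP/dt = 0: 0.00948C* = 0.133, so C* = 14.
From dR/dt = 0: 1.16(1 - R*/820) = 0.0187·14, giving R* = 820·(1 - 0.226) = 635.
From dC/dt = 0: 0.00273·635 - 0.329 = 0.039P*, so P* = 1.4/0.039 = 36.

R* ≈ 635, C* ≈ 14, P* ≈ 36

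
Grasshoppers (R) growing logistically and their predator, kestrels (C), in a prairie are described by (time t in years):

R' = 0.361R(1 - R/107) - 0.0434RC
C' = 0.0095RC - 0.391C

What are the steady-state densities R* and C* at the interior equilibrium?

From dC/dt = 0 with C > 0: 0.0095R* = 0.391, so R* = 41.2.
Substitute into dR/dt = 0: 0.361(1 - 41.2/107) = 0.0434C*.
The bracket is 0.615, giving C* = 0.222/0.0434 = 5.12.

R* ≈ 41.2, C* ≈ 5.12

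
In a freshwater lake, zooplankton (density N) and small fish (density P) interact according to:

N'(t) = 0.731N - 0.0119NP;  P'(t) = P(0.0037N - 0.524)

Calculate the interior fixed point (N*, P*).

Set dP/dt = 0 with P > 0: 0.0037N - 0.524 = 0, so N* = 0.524/0.0037 = 142.
Set dN/dt = 0 with N > 0: 0.731 - 0.0119P = 0, so P* = 0.731/0.0119 = 61.4.

N* ≈ 142, P* ≈ 61.4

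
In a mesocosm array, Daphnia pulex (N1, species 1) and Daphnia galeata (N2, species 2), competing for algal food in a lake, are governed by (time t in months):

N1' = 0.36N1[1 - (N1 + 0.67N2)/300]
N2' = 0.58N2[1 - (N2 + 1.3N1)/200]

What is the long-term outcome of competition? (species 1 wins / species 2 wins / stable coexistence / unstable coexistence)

species 1 excludes species 2

Compare the nullcline intercepts: K1/α12 = 300/0.67 = 448 > K2 = 200; K2/α21 = 200/1.3 = 154 < K1 = 300.
Since the inequalities point opposite ways, species 1 can invade but species 2 cannot.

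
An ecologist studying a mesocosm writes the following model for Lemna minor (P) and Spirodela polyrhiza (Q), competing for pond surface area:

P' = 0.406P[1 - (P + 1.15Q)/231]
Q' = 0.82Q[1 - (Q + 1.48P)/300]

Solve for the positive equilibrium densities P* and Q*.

Setting both brackets to zero gives the nullclines P + 1.15Q = 231 and 1.48P + Q = 300.
Substituting Q = 300 - 1.48P into the first: P(1 - 1.15·1.48) = 231 - 1.15·300.
So P* = -114/-0.702 = 162, and then Q* = 300 - 1.48·162 = 59.7.

P* ≈ 162, Q* ≈ 59.7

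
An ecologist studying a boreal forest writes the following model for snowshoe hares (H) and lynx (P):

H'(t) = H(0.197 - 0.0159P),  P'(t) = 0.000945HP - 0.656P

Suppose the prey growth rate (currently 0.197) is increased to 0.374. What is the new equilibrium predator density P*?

P* ≈ 23.5

At the interior fixed point, setting dH/dt = 0 with H > 0 fixes P* = (prey growth rate)/(HP coefficient) — independent of the other coefficients.
With the change, P* = 0.374/0.0159 = 23.5; it rises from 12.4.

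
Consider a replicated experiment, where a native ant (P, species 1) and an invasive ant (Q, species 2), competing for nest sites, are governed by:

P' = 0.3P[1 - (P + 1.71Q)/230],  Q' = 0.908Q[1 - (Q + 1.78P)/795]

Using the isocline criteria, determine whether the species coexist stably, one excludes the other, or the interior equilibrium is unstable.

species 2 excludes species 1

Compare the nullcline intercepts: K1/α12 = 230/1.71 = 135 < K2 = 795; K2/α21 = 795/1.78 = 447 > K1 = 230.
Since the inequalities point opposite ways, species 2 can invade but species 1 cannot.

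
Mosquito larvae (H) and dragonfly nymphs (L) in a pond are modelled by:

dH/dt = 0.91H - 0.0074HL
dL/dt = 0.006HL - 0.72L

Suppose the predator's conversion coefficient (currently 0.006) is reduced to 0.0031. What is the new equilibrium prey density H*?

At the interior fixed point, setting dL/dt = 0 with L > 0 fixes H* = (predator death rate)/(HL coefficient) — independent of the other coefficients.
With the change, H* = 0.72/0.0031 = 232; it rises from 120.

H* ≈ 232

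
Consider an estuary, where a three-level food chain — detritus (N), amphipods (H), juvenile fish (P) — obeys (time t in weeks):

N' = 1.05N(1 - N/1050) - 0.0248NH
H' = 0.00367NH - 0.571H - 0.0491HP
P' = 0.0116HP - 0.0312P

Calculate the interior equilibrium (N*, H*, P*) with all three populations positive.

N* ≈ 983, H* ≈ 2.69, P* ≈ 61.9

From dP/dt = 0: 0.0116H* = 0.0312, so H* = 2.69.
From dN/dt = 0: 1.05(1 - N*/1050) = 0.0248·2.69, giving N* = 1050·(1 - 0.0635) = 983.
From dH/dt = 0: 0.00367·983 - 0.571 = 0.0491P*, so P* = 3.04/0.0491 = 61.9.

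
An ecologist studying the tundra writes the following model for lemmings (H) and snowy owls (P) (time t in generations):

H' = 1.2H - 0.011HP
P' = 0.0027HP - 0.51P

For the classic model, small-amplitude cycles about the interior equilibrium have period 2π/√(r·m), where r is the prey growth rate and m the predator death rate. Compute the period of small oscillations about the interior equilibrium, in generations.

Here r = 1.2 and m = 0.51, so r·m = 0.612.
ω = √0.612 = 0.782 per generation, hence T = 2π/ω ≈ 8.03 generations.

T ≈ 8.03 generations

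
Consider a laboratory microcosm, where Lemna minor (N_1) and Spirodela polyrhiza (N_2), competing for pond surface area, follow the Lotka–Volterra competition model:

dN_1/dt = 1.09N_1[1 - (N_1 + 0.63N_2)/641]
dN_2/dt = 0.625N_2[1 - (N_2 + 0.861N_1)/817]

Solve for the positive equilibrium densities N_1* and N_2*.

N_1* ≈ 276, N_2* ≈ 579

Setting both brackets to zero gives the nullclines N_1 + 0.63N_2 = 641 and 0.861N_1 + N_2 = 817.
Substituting N_2 = 817 - 0.861N_1 into the first: N_1(1 - 0.63·0.861) = 641 - 0.63·817.
So N_1* = 126/0.458 = 276, and then N_2* = 817 - 0.861·276 = 579.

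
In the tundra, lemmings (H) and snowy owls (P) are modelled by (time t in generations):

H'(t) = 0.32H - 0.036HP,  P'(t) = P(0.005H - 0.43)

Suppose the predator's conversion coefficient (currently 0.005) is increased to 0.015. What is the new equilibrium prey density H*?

At the interior fixed point, setting dP/dt = 0 with P > 0 fixes H* = (predator death rate)/(HP coefficient) — independent of the other coefficients.
With the change, H* = 0.43/0.015 = 28.7; it falls from 86.

H* ≈ 28.7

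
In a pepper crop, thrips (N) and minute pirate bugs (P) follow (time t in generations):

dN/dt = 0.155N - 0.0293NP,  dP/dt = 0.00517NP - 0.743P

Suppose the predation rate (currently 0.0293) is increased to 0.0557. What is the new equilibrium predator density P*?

At the interior fixed point, setting dN/dt = 0 with N > 0 fixes P* = (prey growth rate)/(NP coefficient) — independent of the other coefficients.
With the change, P* = 0.155/0.0557 = 2.78; it falls from 5.29.

P* ≈ 2.78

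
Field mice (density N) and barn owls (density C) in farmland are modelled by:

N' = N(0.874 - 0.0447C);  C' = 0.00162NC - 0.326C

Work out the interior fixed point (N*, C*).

N* ≈ 201, C* ≈ 19.6

Set dC/dt = 0 with C > 0: 0.00162N - 0.326 = 0, so N* = 0.326/0.00162 = 201.
Set dN/dt = 0 with N > 0: 0.874 - 0.0447C = 0, so C* = 0.874/0.0447 = 19.6.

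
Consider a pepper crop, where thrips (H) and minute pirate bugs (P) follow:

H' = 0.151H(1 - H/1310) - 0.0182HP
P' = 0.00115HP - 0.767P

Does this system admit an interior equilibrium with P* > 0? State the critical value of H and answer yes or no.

Threshold H = 667; K > 667, so yes, the predator persists.

The predator equation gives dP/dt > 0 only when H > 0.767/0.00115 = 667.
Without the predator, H → K = 1310. Since 1310 > 667, the predator can invade and persist.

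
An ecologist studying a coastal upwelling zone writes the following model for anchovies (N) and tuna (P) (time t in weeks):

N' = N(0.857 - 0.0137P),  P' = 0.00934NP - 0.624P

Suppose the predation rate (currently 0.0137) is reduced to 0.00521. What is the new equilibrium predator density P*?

P* ≈ 164

At the interior fixed point, setting dN/dt = 0 with N > 0 fixes P* = (prey growth rate)/(NP coefficient) — independent of the other coefficients.
With the change, P* = 0.857/0.00521 = 164; it rises from 62.6.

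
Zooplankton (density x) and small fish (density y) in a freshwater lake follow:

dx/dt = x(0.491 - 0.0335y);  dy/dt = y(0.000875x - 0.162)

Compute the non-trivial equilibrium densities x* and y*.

x* ≈ 185, y* ≈ 14.7

Set dy/dt = 0 with y > 0: 0.000875x - 0.162 = 0, so x* = 0.162/0.000875 = 185.
Set dx/dt = 0 with x > 0: 0.491 - 0.0335y = 0, so y* = 0.491/0.0335 = 14.7.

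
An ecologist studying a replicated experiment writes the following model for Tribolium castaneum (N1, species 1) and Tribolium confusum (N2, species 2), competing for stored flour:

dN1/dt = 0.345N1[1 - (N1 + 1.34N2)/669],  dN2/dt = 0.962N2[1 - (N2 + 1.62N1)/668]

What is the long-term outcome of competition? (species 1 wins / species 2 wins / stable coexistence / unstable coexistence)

unstable coexistence (outcome depends on initial conditions)

Compare the nullcline intercepts: K1/α12 = 669/1.34 = 499 < K2 = 668; K2/α21 = 668/1.62 = 412 < K1 = 669.
Since both are reversed, neither can invade when rare; the interior point is a saddle.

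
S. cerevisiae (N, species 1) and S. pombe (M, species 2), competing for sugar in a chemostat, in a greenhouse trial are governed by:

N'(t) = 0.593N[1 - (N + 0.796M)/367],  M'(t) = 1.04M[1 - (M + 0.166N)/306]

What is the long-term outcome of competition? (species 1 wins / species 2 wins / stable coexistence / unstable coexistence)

Compare the nullcline intercepts: K1/α12 = 367/0.796 = 461 > K2 = 306; K2/α21 = 306/0.166 = 1840 > K1 = 367.
Since both inequalities hold, each species can invade when rare, so the interior equilibrium is stable.

stable coexistence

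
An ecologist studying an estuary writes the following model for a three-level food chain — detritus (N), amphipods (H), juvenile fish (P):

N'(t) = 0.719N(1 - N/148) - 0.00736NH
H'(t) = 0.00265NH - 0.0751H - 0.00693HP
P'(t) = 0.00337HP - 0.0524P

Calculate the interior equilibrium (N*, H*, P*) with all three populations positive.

N* ≈ 124, H* ≈ 15.5, P* ≈ 36.7

From dP/dt = 0: 0.00337H* = 0.0524, so H* = 15.5.
From dN/dt = 0: 0.719(1 - N*/148) = 0.00736·15.5, giving N* = 148·(1 - 0.159) = 124.
From dH/dt = 0: 0.00265·124 - 0.0751 = 0.00693P*, so P* = 0.255/0.00693 = 36.7.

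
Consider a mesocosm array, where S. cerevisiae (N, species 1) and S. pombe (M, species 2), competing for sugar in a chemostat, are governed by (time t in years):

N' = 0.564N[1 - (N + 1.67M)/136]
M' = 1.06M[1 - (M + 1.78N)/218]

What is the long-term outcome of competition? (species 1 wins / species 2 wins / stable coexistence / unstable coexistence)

Compare the nullcline intercepts: K1/α12 = 136/1.67 = 81.4 < K2 = 218; K2/α21 = 218/1.78 = 122 < K1 = 136.
Since both are reversed, neither can invade when rare; the interior point is a saddle.

unstable coexistence (outcome depends on initial conditions)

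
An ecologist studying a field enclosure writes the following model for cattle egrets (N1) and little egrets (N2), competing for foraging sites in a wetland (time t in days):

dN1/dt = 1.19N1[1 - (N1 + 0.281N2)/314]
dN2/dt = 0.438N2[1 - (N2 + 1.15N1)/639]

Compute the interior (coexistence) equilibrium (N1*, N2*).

N1* ≈ 199, N2* ≈ 411

Setting both brackets to zero gives the nullclines N1 + 0.281N2 = 314 and 1.15N1 + N2 = 639.
Substituting N2 = 639 - 1.15N1 into the first: N1(1 - 0.281·1.15) = 314 - 0.281·639.
So N1* = 134/0.677 = 199, and then N2* = 639 - 1.15·199 = 411.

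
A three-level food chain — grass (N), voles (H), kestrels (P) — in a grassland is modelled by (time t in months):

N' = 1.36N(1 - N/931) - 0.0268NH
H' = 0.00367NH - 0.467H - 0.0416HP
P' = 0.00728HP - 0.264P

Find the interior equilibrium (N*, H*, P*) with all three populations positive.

From dP/dt = 0: 0.00728H* = 0.264, so H* = 36.3.
From dN/dt = 0: 1.36(1 - N*/931) = 0.0268·36.3, giving N* = 931·(1 - 0.715) = 266.
From dH/dt = 0: 0.00367·266 - 0.467 = 0.0416P*, so P* = 0.508/0.0416 = 12.2.

N* ≈ 266, H* ≈ 36.3, P* ≈ 12.2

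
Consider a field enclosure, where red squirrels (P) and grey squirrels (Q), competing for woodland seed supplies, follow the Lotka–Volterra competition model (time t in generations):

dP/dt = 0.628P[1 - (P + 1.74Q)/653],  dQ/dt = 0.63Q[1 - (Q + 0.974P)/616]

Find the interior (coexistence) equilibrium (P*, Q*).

P* ≈ 603, Q* ≈ 28.8

Setting both brackets to zero gives the nullclines P + 1.74Q = 653 and 0.974P + Q = 616.
Substituting Q = 616 - 0.974P into the first: P(1 - 1.74·0.974) = 653 - 1.74·616.
So P* = -419/-0.695 = 603, and then Q* = 616 - 0.974·603 = 28.8.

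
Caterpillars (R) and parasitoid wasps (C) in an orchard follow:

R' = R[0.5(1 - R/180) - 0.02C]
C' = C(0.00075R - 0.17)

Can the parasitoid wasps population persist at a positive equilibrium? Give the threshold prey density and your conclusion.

Threshold R = 227; K < 227, so no, the predator goes extinct.

The predator equation gives dC/dt > 0 only when R > 0.17/0.00075 = 227.
Without the predator, R → K = 180. Since 180 < 227, the predator cannot invade.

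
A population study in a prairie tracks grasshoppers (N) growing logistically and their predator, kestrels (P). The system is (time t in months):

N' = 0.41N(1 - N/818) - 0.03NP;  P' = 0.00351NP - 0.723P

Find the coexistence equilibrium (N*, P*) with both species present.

N* ≈ 206, P* ≈ 10.2

From dP/dt = 0 with P > 0: 0.00351N* = 0.723, so N* = 206.
Substitute into dN/dt = 0: 0.41(1 - 206/818) = 0.03P*.
The bracket is 0.748, giving P* = 0.307/0.03 = 10.2.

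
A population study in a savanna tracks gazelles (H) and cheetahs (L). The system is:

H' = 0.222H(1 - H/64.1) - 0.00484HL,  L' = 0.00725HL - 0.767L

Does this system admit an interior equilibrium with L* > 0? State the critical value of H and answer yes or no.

The predator equation gives dL/dt > 0 only when H > 0.767/0.00725 = 106.
Without the predator, H → K = 64.1. Since 64.1 < 106, the predator cannot invade.

Threshold H = 106; K < 106, so no, the predator goes extinct.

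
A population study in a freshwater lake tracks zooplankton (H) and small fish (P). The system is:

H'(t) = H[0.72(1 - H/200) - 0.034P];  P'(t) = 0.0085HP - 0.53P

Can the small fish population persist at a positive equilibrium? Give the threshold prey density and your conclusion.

The predator equation gives dP/dt > 0 only when H > 0.53/0.0085 = 62.4.
Without the predator, H → K = 200. Since 200 > 62.4, the predator can invade and persist.

Threshold H = 62.4; K > 62.4, so yes, the predator persists.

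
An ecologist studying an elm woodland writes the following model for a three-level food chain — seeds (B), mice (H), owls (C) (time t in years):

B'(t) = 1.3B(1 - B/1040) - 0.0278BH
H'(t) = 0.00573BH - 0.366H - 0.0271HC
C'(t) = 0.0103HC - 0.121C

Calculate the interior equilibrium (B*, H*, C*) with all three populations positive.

From dC/dt = 0: 0.0103H* = 0.121, so H* = 11.7.
From dB/dt = 0: 1.3(1 - B*/1040) = 0.0278·11.7, giving B* = 1040·(1 - 0.251) = 779.
From dH/dt = 0: 0.00573·779 - 0.366 = 0.0271C*, so C* = 4.1/0.0271 = 151.

B* ≈ 779, H* ≈ 11.7, C* ≈ 151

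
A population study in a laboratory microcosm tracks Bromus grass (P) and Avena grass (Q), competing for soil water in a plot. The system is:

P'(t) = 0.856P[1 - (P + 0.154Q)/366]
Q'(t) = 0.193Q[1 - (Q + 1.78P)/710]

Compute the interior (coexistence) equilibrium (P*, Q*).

P* ≈ 354, Q* ≈ 80.6

Setting both brackets to zero gives the nullclines P + 0.154Q = 366 and 1.78P + Q = 710.
Substituting Q = 710 - 1.78P into the first: P(1 - 0.154·1.78) = 366 - 0.154·710.
So P* = 257/0.726 = 354, and then Q* = 710 - 1.78·354 = 80.6.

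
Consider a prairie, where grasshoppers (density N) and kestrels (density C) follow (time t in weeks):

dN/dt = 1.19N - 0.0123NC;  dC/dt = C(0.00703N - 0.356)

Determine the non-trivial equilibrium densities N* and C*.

N* ≈ 50.6, C* ≈ 96.7

Set dC/dt = 0 with C > 0: 0.00703N - 0.356 = 0, so N* = 0.356/0.00703 = 50.6.
Set dN/dt = 0 with N > 0: 1.19 - 0.0123C = 0, so C* = 1.19/0.0123 = 96.7.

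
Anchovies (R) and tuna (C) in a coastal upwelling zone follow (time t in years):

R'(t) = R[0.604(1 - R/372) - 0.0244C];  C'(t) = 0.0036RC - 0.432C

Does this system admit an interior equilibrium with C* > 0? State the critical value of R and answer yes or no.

Threshold R = 120; K > 120, so yes, the predator persists.

The predator equation gives dC/dt > 0 only when R > 0.432/0.0036 = 120.
Without the predator, R → K = 372. Since 372 > 120, the predator can invade and persist.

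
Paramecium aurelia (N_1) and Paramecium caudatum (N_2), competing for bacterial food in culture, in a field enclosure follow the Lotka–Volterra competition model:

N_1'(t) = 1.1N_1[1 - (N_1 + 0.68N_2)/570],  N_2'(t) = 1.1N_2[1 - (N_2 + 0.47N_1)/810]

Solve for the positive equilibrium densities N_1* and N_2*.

N_1* ≈ 28.2, N_2* ≈ 797

Setting both brackets to zero gives the nullclines N_1 + 0.68N_2 = 570 and 0.47N_1 + N_2 = 810.
Substituting N_2 = 810 - 0.47N_1 into the first: N_1(1 - 0.68·0.47) = 570 - 0.68·810.
So N_1* = 19.2/0.68 = 28.2, and then N_2* = 810 - 0.47·28.2 = 797.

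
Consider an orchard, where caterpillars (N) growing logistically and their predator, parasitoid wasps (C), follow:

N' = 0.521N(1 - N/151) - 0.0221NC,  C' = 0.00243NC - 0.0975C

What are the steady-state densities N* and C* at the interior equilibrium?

From dC/dt = 0 with C > 0: 0.00243N* = 0.0975, so N* = 40.1.
Substitute into dN/dt = 0: 0.521(1 - 40.1/151) = 0.0221C*.
The bracket is 0.734, giving C* = 0.383/0.0221 = 17.3.

N* ≈ 40.1, C* ≈ 17.3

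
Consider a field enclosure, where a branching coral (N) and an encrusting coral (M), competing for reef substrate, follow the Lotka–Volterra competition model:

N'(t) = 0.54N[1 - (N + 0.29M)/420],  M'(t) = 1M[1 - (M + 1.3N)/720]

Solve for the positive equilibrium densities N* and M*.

N* ≈ 339, M* ≈ 279

Setting both brackets to zero gives the nullclines N + 0.29M = 420 and 1.3N + M = 720.
Substituting M = 720 - 1.3N into the first: N(1 - 0.29·1.3) = 420 - 0.29·720.
So N* = 211/0.623 = 339, and then M* = 720 - 1.3·339 = 279.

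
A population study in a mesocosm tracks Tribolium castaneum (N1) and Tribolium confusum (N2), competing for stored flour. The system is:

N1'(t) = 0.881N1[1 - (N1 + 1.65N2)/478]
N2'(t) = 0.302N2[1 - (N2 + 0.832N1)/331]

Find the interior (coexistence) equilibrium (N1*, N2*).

N1* ≈ 183, N2* ≈ 179

Setting both brackets to zero gives the nullclines N1 + 1.65N2 = 478 and 0.832N1 + N2 = 331.
Substituting N2 = 331 - 0.832N1 into the first: N1(1 - 1.65·0.832) = 478 - 1.65·331.
So N1* = -68.1/-0.373 = 183, and then N2* = 331 - 0.832·183 = 179.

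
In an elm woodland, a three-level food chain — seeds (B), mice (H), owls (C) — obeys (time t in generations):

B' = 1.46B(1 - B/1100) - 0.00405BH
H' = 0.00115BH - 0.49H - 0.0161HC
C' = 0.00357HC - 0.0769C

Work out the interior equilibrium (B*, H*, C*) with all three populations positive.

From dC/dt = 0: 0.00357H* = 0.0769, so H* = 21.5.
From dB/dt = 0: 1.46(1 - B*/1100) = 0.00405·21.5, giving B* = 1100·(1 - 0.0598) = 1030.
From dH/dt = 0: 0.00115·1030 - 0.49 = 0.0161C*, so C* = 0.699/0.0161 = 43.4.

B* ≈ 1030, H* ≈ 21.5, C* ≈ 43.4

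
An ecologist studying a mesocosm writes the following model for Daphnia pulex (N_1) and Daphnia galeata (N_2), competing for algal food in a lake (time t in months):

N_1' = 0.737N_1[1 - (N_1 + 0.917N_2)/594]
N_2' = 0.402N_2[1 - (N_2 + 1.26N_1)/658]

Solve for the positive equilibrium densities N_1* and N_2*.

N_1* ≈ 60.4, N_2* ≈ 582

Setting both brackets to zero gives the nullclines N_1 + 0.917N_2 = 594 and 1.26N_1 + N_2 = 658.
Substituting N_2 = 658 - 1.26N_1 into the first: N_1(1 - 0.917·1.26) = 594 - 0.917·658.
So N_1* = -9.39/-0.155 = 60.4, and then N_2* = 658 - 1.26·60.4 = 582.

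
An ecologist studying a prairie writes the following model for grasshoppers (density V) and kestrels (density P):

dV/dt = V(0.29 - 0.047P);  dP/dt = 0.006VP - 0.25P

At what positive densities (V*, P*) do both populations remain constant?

Set dP/dt = 0 with P > 0: 0.006V - 0.25 = 0, so V* = 0.25/0.006 = 41.7.
Set dV/dt = 0 with V > 0: 0.29 - 0.047P = 0, so P* = 0.29/0.047 = 6.17.

V* ≈ 41.7, P* ≈ 6.17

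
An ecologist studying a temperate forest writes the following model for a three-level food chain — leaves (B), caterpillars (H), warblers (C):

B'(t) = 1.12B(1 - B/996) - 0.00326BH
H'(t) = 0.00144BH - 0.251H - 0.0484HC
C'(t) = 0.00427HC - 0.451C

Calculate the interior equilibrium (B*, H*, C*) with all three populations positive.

From dC/dt = 0: 0.00427H* = 0.451, so H* = 106.
From dB/dt = 0: 1.12(1 - B*/996) = 0.00326·106, giving B* = 996·(1 - 0.307) = 690.
From dH/dt = 0: 0.00144·690 - 0.251 = 0.0484C*, so C* = 0.742/0.0484 = 15.3.

B* ≈ 690, H* ≈ 106, C* ≈ 15.3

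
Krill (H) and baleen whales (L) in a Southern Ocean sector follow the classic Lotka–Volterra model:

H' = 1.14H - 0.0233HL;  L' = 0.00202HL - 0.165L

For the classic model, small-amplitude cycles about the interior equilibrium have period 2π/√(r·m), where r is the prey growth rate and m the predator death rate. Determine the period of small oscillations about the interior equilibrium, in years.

Here r = 1.14 and m = 0.165, so r·m = 0.188.
ω = √0.188 = 0.434 per year, hence T = 2π/ω ≈ 14.5 years.

T ≈ 14.5 years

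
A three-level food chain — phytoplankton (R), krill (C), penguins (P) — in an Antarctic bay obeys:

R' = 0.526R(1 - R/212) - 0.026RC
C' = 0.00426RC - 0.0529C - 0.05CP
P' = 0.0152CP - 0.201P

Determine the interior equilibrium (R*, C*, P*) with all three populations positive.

R* ≈ 73.4, C* ≈ 13.2, P* ≈ 5.2

From dP/dt = 0: 0.0152C* = 0.201, so C* = 13.2.
From dR/dt = 0: 0.526(1 - R*/212) = 0.026·13.2, giving R* = 212·(1 - 0.654) = 73.4.
From dC/dt = 0: 0.00426·73.4 - 0.0529 = 0.05P*, so P* = 0.26/0.05 = 5.2.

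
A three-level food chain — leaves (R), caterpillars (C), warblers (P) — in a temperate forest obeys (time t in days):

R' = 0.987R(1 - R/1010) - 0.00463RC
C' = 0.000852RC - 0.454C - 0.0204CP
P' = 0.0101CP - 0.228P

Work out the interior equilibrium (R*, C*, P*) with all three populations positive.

From dP/dt = 0: 0.0101C* = 0.228, so C* = 22.6.
From dR/dt = 0: 0.987(1 - R*/1010) = 0.00463·22.6, giving R* = 1010·(1 - 0.106) = 903.
From dC/dt = 0: 0.000852·903 - 0.454 = 0.0204P*, so P* = 0.315/0.0204 = 15.5.

R* ≈ 903, C* ≈ 22.6, P* ≈ 15.5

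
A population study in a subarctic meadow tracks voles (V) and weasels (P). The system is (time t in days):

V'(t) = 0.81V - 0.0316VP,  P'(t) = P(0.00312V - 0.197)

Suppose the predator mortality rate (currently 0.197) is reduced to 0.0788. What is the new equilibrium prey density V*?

V* ≈ 25.3

At the interior fixed point, setting dP/dt = 0 with P > 0 fixes V* = (predator death rate)/(VP coefficient) — independent of the other coefficients.
With the change, V* = 0.0788/0.00312 = 25.3; it falls from 63.1.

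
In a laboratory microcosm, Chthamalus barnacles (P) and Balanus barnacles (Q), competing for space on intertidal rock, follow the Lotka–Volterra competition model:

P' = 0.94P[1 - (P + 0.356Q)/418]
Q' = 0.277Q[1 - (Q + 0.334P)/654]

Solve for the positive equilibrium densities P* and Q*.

P* ≈ 210, Q* ≈ 584

Setting both brackets to zero gives the nullclines P + 0.356Q = 418 and 0.334P + Q = 654.
Substituting Q = 654 - 0.334P into the first: P(1 - 0.356·0.334) = 418 - 0.356·654.
So P* = 185/0.881 = 210, and then Q* = 654 - 0.334·210 = 584.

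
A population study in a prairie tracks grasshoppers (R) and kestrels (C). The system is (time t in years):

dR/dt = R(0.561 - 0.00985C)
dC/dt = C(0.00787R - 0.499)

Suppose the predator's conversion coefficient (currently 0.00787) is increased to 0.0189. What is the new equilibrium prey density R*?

R* ≈ 26.4

At the interior fixed point, setting dC/dt = 0 with C > 0 fixes R* = (predator death rate)/(RC coefficient) — independent of the other coefficients.
With the change, R* = 0.499/0.0189 = 26.4; it falls from 63.4.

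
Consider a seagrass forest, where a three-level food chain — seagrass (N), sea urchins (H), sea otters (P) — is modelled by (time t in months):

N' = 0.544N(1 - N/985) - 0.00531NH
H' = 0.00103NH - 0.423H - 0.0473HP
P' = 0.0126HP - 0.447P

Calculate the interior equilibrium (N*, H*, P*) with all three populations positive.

N* ≈ 644, H* ≈ 35.5, P* ≈ 5.08

From dP/dt = 0: 0.0126H* = 0.447, so H* = 35.5.
From dN/dt = 0: 0.544(1 - N*/985) = 0.00531·35.5, giving N* = 985·(1 - 0.346) = 644.
From dH/dt = 0: 0.00103·644 - 0.423 = 0.0473P*, so P* = 0.24/0.0473 = 5.08.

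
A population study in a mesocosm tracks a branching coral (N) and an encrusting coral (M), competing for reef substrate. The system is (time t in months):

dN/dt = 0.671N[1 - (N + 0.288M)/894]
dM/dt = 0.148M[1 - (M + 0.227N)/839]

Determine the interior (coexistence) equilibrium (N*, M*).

N* ≈ 698, M* ≈ 681

Setting both brackets to zero gives the nullclines N + 0.288M = 894 and 0.227N + M = 839.
Substituting M = 839 - 0.227N into the first: N(1 - 0.288·0.227) = 894 - 0.288·839.
So N* = 652/0.935 = 698, and then M* = 839 - 0.227·698 = 681.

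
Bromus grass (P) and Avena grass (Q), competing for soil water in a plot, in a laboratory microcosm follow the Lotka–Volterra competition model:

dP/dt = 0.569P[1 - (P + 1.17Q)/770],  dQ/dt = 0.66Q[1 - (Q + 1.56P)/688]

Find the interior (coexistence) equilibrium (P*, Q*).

Setting both brackets to zero gives the nullclines P + 1.17Q = 770 and 1.56P + Q = 688.
Substituting Q = 688 - 1.56P into the first: P(1 - 1.17·1.56) = 770 - 1.17·688.
So P* = -35/-0.825 = 42.4, and then Q* = 688 - 1.56·42.4 = 622.

P* ≈ 42.4, Q* ≈ 622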